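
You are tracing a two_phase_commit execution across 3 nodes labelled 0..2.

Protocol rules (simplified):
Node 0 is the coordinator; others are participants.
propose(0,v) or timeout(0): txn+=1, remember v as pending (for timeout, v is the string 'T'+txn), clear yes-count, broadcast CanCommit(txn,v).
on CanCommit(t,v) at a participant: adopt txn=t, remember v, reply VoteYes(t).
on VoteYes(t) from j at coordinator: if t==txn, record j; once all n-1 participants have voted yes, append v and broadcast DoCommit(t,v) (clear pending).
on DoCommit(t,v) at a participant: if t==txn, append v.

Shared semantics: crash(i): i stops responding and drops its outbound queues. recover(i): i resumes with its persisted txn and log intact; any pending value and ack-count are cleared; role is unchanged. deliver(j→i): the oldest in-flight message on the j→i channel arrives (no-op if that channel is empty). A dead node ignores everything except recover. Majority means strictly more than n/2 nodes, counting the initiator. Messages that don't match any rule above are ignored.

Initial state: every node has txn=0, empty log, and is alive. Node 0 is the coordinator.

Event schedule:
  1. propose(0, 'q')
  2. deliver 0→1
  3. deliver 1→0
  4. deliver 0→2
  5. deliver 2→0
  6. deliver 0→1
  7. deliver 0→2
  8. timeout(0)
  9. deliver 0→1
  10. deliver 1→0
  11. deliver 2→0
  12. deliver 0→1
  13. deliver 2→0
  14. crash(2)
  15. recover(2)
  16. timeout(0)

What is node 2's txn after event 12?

1

step 1 propose(0,'q'): 0={coor,t=1,log=-}
step 2 deliver 0→1: 1={part,t=1,log=-}
step 3 deliver 1→0: —
step 4 deliver 0→2: 2={part,t=1,log=-}
step 5 deliver 2→0: 0={coor,t=1,log=q}
step 6 deliver 0→1: 1={part,t=1,log=q}
step 7 deliver 0→2: 2={part,t=1,log=q}
step 8 timeout(0): 0={coor,t=2,log=q}
step 9 deliver 0→1: 1={part,t=2,log=q}
step 10 deliver 1→0: —
step 11 deliver 2→0: —
step 12 deliver 0→1: —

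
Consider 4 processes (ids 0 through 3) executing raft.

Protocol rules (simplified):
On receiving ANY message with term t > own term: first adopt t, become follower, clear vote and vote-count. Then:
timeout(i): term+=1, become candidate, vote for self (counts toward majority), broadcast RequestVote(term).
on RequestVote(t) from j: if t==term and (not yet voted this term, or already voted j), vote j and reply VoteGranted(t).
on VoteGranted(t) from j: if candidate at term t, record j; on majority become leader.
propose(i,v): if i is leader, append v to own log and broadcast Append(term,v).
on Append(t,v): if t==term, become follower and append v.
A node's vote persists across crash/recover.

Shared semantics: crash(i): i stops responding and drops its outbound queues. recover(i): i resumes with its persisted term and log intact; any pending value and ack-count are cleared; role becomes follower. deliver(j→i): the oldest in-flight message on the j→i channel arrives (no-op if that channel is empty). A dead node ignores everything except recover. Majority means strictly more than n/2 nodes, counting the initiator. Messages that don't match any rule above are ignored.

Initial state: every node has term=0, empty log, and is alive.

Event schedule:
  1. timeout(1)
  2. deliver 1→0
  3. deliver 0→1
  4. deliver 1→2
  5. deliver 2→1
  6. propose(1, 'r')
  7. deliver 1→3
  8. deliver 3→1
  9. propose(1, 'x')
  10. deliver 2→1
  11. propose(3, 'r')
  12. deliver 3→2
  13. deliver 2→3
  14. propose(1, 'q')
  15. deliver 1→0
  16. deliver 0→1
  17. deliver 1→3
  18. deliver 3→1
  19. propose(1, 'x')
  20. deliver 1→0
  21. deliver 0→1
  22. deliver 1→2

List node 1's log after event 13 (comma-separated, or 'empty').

1. timeout(1):  <1:cand t1 ->
2. deliver 1→0:  <0:foll t1 ->
3. deliver 0→1:  nop
4. deliver 1→2:  <2:foll t1 ->
5. deliver 2→1:  <1:lead t1 ->
6. propose(1,'r'):  <1:lead t1 r>
7. deliver 1→3:  <3:foll t1 ->
8. deliver 3→1:  nop
9. propose(1,'x'):  <1:lead t1 r,x>
10. deliver 2→1:  nop
11. propose(3,'r'):  nop
12. deliver 3→2:  nop
13. deliver 2→3:  nop

r,x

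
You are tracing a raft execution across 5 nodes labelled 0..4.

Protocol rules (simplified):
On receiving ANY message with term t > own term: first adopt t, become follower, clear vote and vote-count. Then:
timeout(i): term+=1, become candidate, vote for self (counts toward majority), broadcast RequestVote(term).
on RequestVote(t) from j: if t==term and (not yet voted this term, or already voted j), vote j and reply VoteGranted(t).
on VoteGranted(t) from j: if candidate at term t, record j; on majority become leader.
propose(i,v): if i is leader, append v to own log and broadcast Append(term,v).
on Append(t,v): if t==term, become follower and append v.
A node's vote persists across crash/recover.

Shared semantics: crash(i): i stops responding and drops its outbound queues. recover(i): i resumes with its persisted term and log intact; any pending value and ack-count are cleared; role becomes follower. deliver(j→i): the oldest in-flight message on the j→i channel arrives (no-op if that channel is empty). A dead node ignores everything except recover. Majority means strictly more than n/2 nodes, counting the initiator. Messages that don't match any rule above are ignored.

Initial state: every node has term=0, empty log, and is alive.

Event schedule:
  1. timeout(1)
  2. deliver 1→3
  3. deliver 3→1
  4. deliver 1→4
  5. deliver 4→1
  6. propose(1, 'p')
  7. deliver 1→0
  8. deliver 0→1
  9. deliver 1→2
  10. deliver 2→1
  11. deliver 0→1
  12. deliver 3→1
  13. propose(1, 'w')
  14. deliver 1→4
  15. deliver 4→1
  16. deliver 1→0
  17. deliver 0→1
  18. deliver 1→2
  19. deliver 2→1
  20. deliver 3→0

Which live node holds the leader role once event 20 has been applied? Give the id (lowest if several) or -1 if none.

1. timeout(1):  <1:cand t1 ->
2. deliver 1→3:  <3:foll t1 ->
3. deliver 3→1:  nop
4. deliver 1→4:  <4:foll t1 ->
5. deliver 4→1:  <1:lead t1 ->
6. propose(1,'p'):  <1:lead t1 p>
7. deliver 1→0:  <0:foll t1 ->
8. deliver 0→1:  nop
9. deliver 1→2:  <2:foll t1 ->
10. deliver 2→1:  nop
11. deliver 0→1:  nop
12. deliver 3→1:  nop
13. propose(1,'w'):  <1:lead t1 p,w>
14. deliver 1→4:  <4:foll t1 p>
15. deliver 4→1:  nop
16. deliver 1→0:  <0:foll t1 p>
17. deliver 0→1:  nop
18. deliver 1→2:  <2:foll t1 p>
19. deliver 2→1:  nop
20. deliver 3→0:  nop

1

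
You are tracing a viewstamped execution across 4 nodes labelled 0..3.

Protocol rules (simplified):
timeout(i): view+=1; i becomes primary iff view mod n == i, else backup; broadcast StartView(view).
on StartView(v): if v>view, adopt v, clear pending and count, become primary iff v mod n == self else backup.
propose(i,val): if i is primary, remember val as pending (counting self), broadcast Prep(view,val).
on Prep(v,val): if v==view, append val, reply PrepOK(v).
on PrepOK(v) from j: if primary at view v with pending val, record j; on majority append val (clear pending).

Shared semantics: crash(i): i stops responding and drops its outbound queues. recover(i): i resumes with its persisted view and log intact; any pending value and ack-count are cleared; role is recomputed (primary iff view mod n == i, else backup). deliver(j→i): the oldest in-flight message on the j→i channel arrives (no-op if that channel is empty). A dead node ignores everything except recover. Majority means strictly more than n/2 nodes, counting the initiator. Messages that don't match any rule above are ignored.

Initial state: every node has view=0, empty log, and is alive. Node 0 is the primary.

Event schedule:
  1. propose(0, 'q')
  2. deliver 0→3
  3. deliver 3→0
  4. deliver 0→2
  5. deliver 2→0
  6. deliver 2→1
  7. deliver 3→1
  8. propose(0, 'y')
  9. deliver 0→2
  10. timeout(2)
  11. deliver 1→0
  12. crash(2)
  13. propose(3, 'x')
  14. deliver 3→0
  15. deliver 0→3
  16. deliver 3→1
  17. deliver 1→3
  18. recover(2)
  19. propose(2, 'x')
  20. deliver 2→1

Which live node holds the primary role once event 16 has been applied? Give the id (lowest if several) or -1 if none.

1. propose(0,'q'):  nop
2. deliver 0→3:  <3:back v0 q>
3. deliver 3→0:  nop
4. deliver 0→2:  <2:back v0 q>
5. deliver 2→0:  <0:prim v0 q>
6. deliver 2→1:  nop
7. deliver 3→1:  nop
8. propose(0,'y'):  nop
9. deliver 0→2:  <2:back v0 q,y>
10. timeout(2):  <2:back v1 q,y>
11. deliver 1→0:  nop
12. crash(2):  <2:✗back v1 q,y>
13. propose(3,'x'):  nop
14. deliver 3→0:  nop
15. deliver 0→3:  <3:back v0 q,y>
16. deliver 3→1:  nop

0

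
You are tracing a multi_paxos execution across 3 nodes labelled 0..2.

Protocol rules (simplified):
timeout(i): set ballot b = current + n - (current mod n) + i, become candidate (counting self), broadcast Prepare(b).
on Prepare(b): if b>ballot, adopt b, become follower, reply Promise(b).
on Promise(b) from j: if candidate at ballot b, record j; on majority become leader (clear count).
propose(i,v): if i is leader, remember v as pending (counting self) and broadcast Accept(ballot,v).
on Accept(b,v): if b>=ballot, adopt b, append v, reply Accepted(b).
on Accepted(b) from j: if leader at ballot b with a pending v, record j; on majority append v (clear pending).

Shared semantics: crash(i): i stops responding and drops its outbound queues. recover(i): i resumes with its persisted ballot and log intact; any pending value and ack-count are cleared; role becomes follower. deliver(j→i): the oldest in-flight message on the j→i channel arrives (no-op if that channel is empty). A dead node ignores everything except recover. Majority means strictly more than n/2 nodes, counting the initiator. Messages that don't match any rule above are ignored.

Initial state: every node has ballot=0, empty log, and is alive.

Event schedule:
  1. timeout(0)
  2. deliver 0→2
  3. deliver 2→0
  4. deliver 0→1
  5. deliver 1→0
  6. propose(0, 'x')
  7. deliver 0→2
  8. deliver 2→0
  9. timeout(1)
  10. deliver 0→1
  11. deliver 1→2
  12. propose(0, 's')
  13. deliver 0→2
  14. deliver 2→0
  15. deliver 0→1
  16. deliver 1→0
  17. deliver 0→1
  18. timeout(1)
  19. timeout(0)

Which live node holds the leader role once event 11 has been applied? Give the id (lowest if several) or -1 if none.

1. timeout(0):  <0:cand b3 ->
2. deliver 0→2:  <2:foll b3 ->
3. deliver 2→0:  <0:lead b3 ->
4. deliver 0→1:  <1:foll b3 ->
5. deliver 1→0:  nop
6. propose(0,'x'):  nop
7. deliver 0→2:  <2:foll b3 x>
8. deliver 2→0:  <0:lead b3 x>
9. timeout(1):  <1:cand b7 ->
10. deliver 0→1:  nop
11. deliver 1→2:  <2:foll b7 x>

0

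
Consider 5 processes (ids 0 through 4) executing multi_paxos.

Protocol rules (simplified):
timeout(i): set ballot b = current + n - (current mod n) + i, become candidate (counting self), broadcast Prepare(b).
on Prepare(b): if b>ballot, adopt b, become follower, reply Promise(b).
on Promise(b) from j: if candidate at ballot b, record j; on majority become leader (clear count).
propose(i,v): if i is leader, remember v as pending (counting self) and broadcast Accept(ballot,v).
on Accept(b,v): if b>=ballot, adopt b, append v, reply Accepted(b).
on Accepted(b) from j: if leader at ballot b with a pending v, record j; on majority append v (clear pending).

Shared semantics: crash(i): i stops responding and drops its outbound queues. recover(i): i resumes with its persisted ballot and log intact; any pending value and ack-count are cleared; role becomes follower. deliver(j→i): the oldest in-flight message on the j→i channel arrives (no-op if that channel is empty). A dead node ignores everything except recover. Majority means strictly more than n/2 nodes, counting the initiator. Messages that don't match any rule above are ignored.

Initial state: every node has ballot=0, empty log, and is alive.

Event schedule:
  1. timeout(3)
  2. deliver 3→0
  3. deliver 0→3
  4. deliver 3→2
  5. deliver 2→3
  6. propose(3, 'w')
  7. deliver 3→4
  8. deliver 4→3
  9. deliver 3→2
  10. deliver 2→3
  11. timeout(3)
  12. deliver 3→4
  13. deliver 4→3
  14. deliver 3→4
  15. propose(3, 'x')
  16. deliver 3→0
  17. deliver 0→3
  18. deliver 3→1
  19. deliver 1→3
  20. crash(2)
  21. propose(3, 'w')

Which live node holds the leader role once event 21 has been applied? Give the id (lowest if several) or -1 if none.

step 1 timeout(3): 3={cand,b=8,log=-}
step 2 deliver 3→0: 0={foll,b=8,log=-}
step 3 deliver 0→3: —
step 4 deliver 3→2: 2={foll,b=8,log=-}
step 5 deliver 2→3: 3={lead,b=8,log=-}
step 6 propose(3,'w'): —
step 7 deliver 3→4: 4={foll,b=8,log=-}
step 8 deliver 4→3: —
step 9 deliver 3→2: 2={foll,b=8,log=w}
step 10 deliver 2→3: —
step 11 timeout(3): 3={cand,b=13,log=-}
step 12 deliver 3→4: 4={foll,b=8,log=w}
step 13 deliver 4→3: —
step 14 deliver 3→4: 4={foll,b=13,log=w}
step 15 propose(3,'x'): —
step 16 deliver 3→0: 0={foll,b=8,log=w}
step 17 deliver 0→3: —
step 18 deliver 3→1: 1={foll,b=8,log=-}
step 19 deliver 1→3: —
step 20 crash(2): 2={✗foll,b=8,log=w}
step 21 propose(3,'w'): —

-1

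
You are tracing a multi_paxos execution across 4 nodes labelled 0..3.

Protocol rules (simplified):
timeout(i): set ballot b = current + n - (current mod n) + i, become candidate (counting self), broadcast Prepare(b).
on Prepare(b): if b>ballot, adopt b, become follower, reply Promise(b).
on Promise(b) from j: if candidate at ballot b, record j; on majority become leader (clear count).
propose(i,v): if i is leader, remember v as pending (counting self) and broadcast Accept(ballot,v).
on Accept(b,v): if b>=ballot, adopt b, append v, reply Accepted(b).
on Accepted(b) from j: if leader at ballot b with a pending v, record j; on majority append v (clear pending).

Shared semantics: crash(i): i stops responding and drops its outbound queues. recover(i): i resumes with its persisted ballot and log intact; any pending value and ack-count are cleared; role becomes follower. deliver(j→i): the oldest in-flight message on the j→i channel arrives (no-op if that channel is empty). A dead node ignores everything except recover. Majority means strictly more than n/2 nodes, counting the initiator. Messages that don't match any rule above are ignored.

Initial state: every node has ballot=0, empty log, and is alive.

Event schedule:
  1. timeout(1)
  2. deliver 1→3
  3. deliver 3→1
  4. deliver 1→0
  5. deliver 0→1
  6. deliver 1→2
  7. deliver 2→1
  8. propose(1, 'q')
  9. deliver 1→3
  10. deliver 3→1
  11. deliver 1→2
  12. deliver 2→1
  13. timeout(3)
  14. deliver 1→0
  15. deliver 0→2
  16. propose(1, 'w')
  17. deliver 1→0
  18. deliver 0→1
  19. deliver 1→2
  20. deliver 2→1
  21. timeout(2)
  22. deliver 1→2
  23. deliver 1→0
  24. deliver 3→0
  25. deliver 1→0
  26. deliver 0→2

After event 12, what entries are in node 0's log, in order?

empty

after 1 — timeout(1): n1:cand/b5/[-]
after 2 — deliver 1→3: n3:foll/b5/[-]
after 3 — deliver 3→1: ·
after 4 — deliver 1→0: n0:foll/b5/[-]
after 5 — deliver 0→1: n1:lead/b5/[-]
after 6 — deliver 1→2: n2:foll/b5/[-]
after 7 — deliver 2→1: ·
after 8 — propose(1,'q'): ·
after 9 — deliver 1→3: n3:foll/b5/[q]
after 10 — deliver 3→1: ·
after 11 — deliver 1→2: n2:foll/b5/[q]
after 12 — deliver 2→1: n1:lead/b5/[q]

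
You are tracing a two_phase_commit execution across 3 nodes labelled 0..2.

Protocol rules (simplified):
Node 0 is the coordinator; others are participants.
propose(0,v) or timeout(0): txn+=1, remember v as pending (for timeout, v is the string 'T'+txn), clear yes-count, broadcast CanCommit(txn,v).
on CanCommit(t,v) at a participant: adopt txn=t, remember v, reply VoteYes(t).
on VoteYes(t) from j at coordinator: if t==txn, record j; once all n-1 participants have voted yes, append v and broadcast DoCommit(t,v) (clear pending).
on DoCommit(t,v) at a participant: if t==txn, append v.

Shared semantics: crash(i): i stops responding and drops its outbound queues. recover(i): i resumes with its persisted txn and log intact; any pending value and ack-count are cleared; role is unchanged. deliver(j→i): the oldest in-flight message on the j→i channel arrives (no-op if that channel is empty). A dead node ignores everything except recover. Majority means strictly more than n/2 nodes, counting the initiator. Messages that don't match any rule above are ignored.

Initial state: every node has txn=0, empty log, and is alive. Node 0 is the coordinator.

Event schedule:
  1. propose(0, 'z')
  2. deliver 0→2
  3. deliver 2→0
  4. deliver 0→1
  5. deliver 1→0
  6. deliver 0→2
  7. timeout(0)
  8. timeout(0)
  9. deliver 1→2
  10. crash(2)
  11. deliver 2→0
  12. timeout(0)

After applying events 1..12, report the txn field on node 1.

1. propose(0,'z'):  <0:coor t1 ->
2. deliver 0→2:  <2:part t1 ->
3. deliver 2→0:  nop
4. deliver 0→1:  <1:part t1 ->
5. deliver 1→0:  <0:coor t1 z>
6. deliver 0→2:  <2:part t1 z>
7. timeout(0):  <0:coor t2 z>
8. timeout(0):  <0:coor t3 z>
9. deliver 1→2:  nop
10. crash(2):  <2:✗part t1 z>
11. deliver 2→0:  nop
12. timeout(0):  <0:coor t4 z>

1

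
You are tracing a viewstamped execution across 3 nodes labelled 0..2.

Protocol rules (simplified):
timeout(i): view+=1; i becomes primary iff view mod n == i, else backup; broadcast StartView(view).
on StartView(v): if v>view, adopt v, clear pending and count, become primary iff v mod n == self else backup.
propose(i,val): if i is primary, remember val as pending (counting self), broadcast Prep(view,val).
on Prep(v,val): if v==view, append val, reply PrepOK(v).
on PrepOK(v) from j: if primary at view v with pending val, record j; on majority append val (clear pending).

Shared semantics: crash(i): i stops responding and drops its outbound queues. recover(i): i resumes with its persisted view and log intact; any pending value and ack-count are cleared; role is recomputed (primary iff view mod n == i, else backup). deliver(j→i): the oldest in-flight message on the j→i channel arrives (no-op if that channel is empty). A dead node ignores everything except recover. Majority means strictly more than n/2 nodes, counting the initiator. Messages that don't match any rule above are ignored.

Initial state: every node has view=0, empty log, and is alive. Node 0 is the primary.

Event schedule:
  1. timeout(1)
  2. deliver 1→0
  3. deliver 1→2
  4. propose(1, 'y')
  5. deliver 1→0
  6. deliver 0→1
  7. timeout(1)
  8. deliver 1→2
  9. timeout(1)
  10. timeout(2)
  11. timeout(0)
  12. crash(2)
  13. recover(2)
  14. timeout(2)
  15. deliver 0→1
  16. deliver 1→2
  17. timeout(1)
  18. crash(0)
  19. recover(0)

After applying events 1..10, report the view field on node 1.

3

e1 timeout(1): 1[prim,v=1,-]
e2 deliver 1→0: 0[back,v=1,-]
e3 deliver 1→2: 2[back,v=1,-]
e4 propose(1,'y'): ·
e5 deliver 1→0: 0[back,v=1,y]
e6 deliver 0→1: 1[prim,v=1,y]
e7 timeout(1): 1[back,v=2,y]
e8 deliver 1→2: 2[back,v=1,y]
e9 timeout(1): 1[back,v=3,y]
e10 timeout(2): 2[prim,v=2,y]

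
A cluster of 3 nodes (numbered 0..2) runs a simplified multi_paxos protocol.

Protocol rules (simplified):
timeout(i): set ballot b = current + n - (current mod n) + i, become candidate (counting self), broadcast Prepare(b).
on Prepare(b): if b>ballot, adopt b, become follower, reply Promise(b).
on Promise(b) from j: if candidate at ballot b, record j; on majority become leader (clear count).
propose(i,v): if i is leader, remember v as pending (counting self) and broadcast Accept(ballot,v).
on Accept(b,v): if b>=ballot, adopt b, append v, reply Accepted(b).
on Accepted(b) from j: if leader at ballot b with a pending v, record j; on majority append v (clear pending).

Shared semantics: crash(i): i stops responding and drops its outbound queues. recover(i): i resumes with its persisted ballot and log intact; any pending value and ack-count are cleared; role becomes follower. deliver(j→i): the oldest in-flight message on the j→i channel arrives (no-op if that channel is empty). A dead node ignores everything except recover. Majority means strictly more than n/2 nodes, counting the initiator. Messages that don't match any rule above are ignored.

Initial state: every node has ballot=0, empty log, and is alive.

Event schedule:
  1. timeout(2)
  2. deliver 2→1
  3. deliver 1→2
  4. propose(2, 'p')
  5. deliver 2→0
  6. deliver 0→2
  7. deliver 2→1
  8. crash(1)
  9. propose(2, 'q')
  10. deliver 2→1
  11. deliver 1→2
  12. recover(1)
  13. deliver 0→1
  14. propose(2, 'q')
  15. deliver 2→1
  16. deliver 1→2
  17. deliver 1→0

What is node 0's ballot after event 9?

5

after 1 — timeout(2): n2:cand/b5/[-]
after 2 — deliver 2→1: n1:foll/b5/[-]
after 3 — deliver 1→2: n2:lead/b5/[-]
after 4 — propose(2,'p'): ·
after 5 — deliver 2→0: n0:foll/b5/[-]
after 6 — deliver 0→2: ·
after 7 — deliver 2→1: n1:foll/b5/[p]
after 8 — crash(1): n1:✗foll/b5/[p]
after 9 — propose(2,'q'): ·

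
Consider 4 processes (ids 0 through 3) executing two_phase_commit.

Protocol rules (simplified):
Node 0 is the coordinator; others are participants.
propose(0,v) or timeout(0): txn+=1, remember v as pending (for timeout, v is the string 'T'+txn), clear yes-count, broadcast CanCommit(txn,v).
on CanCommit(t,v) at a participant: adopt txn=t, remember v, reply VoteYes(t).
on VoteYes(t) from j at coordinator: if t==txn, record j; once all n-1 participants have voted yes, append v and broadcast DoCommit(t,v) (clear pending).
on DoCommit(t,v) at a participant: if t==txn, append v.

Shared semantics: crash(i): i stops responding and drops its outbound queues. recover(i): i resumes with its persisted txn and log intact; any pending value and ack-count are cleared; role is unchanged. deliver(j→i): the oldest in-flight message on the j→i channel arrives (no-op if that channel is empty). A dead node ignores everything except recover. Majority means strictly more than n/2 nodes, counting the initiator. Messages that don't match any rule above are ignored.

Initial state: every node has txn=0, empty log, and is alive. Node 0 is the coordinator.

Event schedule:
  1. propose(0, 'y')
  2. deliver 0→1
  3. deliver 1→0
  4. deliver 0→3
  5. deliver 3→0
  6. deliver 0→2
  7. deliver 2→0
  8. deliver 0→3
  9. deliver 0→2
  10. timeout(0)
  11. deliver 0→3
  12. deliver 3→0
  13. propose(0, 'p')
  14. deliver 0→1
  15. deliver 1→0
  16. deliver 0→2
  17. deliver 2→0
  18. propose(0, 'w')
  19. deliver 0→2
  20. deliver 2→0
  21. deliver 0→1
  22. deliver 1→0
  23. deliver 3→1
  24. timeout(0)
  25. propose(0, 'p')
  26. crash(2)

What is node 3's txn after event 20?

after 1 — propose(0,'y'): n0:coor/t1/[-]
after 2 — deliver 0→1: n1:part/t1/[-]
after 3 — deliver 1→0: ·
after 4 — deliver 0→3: n3:part/t1/[-]
after 5 — deliver 3→0: ·
after 6 — deliver 0→2: n2:part/t1/[-]
after 7 — deliver 2→0: n0:coor/t1/[y]
after 8 — deliver 0→3: n3:part/t1/[y]
after 9 — deliver 0→2: n2:part/t1/[y]
after 10 — timeout(0): n0:coor/t2/[y]
after 11 — deliver 0→3: n3:part/t2/[y]
after 12 — deliver 3→0: ·
after 13 — propose(0,'p'): n0:coor/t3/[y]
after 14 — deliver 0→1: n1:part/t1/[y]
after 15 — deliver 1→0: ·
after 16 — deliver 0→2: n2:part/t2/[y]
after 17 — deliver 2→0: ·
after 18 — propose(0,'w'): n0:coor/t4/[y]
after 19 — deliver 0→2: n2:part/t3/[y]
after 20 — deliver 2→0: ·

2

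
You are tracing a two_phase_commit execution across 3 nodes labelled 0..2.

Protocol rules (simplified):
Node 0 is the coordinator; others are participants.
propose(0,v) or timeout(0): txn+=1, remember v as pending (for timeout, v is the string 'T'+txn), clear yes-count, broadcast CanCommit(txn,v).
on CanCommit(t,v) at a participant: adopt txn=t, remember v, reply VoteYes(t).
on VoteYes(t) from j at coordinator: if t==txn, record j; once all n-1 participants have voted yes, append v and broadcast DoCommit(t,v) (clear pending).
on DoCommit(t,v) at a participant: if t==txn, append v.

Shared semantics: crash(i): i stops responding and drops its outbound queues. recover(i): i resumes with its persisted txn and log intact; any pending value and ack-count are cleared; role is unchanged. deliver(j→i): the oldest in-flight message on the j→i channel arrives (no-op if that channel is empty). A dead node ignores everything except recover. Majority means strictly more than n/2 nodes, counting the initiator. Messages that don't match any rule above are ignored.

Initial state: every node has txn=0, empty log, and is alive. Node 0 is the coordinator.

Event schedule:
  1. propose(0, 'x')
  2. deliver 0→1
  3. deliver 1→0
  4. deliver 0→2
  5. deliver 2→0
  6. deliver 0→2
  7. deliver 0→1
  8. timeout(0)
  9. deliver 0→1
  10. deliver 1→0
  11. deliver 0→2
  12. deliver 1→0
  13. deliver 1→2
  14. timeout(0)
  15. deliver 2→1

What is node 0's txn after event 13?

2

e1 propose(0,'x'): 0[coor,t=1,-]
e2 deliver 0→1: 1[part,t=1,-]
e3 deliver 1→0: ·
e4 deliver 0→2: 2[part,t=1,-]
e5 deliver 2→0: 0[coor,t=1,x]
e6 deliver 0→2: 2[part,t=1,x]
e7 deliver 0→1: 1[part,t=1,x]
e8 timeout(0): 0[coor,t=2,x]
e9 deliver 0→1: 1[part,t=2,x]
e10 deliver 1→0: ·
e11 deliver 0→2: 2[part,t=2,x]
e12 deliver 1→0: ·
e13 deliver 1→2: ·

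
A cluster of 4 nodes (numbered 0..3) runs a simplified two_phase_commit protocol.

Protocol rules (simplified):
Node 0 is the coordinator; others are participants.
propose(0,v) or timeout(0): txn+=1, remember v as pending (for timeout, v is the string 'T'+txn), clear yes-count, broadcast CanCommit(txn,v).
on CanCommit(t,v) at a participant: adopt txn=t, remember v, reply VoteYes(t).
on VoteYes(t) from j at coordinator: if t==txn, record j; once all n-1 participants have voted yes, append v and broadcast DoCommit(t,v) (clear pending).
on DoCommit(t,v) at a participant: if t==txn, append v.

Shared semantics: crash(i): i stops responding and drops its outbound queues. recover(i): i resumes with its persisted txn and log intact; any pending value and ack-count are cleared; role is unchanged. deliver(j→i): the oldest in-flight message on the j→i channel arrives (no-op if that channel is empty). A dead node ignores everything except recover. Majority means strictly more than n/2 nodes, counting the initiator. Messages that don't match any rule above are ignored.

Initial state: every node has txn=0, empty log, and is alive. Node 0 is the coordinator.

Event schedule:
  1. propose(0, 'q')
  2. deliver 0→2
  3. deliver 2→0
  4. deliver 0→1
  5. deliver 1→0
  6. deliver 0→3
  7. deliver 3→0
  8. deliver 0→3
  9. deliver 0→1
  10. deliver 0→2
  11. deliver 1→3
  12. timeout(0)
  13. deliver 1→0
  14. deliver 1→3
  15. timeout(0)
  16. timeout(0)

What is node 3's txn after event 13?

after 1 — propose(0,'q'): n0:coor/t1/[-]
after 2 — deliver 0→2: n2:part/t1/[-]
after 3 — deliver 2→0: ·
after 4 — deliver 0→1: n1:part/t1/[-]
after 5 — deliver 1→0: ·
after 6 — deliver 0→3: n3:part/t1/[-]
after 7 — deliver 3→0: n0:coor/t1/[q]
after 8 — deliver 0→3: n3:part/t1/[q]
after 9 — deliver 0→1: n1:part/t1/[q]
after 10 — deliver 0→2: n2:part/t1/[q]
after 11 — deliver 1→3: ·
after 12 — timeout(0): n0:coor/t2/[q]
after 13 — deliver 1→0: ·

1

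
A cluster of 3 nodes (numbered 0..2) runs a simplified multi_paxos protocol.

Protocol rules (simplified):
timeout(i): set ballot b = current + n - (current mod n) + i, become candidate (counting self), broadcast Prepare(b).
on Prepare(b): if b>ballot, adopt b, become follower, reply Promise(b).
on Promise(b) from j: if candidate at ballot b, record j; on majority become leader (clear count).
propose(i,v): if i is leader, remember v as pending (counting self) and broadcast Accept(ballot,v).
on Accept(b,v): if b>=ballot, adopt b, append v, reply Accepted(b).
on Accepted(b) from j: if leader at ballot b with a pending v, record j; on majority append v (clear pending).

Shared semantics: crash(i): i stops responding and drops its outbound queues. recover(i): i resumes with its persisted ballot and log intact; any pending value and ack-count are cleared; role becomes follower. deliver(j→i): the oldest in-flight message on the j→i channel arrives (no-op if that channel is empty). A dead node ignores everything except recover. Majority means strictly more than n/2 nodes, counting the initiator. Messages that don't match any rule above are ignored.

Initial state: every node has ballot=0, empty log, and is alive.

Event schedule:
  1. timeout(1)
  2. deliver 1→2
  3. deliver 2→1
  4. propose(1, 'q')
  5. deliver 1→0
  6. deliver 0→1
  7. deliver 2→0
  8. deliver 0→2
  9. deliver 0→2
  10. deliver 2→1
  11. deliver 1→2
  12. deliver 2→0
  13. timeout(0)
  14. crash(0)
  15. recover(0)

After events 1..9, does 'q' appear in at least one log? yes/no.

no

after 1 — timeout(1): n1:cand/b4/[-]
after 2 — deliver 1→2: n2:foll/b4/[-]
after 3 — deliver 2→1: n1:lead/b4/[-]
after 4 — propose(1,'q'): ·
after 5 — deliver 1→0: n0:foll/b4/[-]
after 6 — deliver 0→1: ·
after 7 — deliver 2→0: ·
after 8 — deliver 0→2: ·
after 9 — deliver 0→2: ·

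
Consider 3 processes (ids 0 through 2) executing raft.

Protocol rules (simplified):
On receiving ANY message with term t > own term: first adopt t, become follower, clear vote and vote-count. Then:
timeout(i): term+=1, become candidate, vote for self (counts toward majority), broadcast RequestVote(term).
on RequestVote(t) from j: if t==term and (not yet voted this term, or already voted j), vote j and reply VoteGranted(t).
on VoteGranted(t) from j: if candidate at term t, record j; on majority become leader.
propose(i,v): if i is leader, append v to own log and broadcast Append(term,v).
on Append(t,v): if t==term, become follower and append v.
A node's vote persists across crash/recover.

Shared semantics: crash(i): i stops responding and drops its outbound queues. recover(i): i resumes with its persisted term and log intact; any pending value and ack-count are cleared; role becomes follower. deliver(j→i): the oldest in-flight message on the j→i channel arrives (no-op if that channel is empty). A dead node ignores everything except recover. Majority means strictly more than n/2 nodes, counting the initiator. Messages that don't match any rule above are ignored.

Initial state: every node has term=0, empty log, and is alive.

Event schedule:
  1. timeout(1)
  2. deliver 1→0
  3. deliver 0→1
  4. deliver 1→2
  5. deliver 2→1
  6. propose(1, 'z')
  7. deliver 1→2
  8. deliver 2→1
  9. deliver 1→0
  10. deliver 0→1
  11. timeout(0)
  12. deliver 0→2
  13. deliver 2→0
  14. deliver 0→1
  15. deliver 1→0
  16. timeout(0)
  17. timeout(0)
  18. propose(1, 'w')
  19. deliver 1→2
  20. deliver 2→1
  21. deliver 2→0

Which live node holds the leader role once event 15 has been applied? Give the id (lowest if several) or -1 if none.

0

1. timeout(1):  <1:cand t1 ->
2. deliver 1→0:  <0:foll t1 ->
3. deliver 0→1:  <1:lead t1 ->
4. deliver 1→2:  <2:foll t1 ->
5. deliver 2→1:  nop
6. propose(1,'z'):  <1:lead t1 z>
7. deliver 1→2:  <2:foll t1 z>
8. deliver 2→1:  nop
9. deliver 1→0:  <0:foll t1 z>
10. deliver 0→1:  nop
11. timeout(0):  <0:cand t2 z>
12. deliver 0→2:  <2:foll t2 z>
13. deliver 2→0:  <0:lead t2 z>
14. deliver 0→1:  <1:foll t2 z>
15. deliver 1→0:  nop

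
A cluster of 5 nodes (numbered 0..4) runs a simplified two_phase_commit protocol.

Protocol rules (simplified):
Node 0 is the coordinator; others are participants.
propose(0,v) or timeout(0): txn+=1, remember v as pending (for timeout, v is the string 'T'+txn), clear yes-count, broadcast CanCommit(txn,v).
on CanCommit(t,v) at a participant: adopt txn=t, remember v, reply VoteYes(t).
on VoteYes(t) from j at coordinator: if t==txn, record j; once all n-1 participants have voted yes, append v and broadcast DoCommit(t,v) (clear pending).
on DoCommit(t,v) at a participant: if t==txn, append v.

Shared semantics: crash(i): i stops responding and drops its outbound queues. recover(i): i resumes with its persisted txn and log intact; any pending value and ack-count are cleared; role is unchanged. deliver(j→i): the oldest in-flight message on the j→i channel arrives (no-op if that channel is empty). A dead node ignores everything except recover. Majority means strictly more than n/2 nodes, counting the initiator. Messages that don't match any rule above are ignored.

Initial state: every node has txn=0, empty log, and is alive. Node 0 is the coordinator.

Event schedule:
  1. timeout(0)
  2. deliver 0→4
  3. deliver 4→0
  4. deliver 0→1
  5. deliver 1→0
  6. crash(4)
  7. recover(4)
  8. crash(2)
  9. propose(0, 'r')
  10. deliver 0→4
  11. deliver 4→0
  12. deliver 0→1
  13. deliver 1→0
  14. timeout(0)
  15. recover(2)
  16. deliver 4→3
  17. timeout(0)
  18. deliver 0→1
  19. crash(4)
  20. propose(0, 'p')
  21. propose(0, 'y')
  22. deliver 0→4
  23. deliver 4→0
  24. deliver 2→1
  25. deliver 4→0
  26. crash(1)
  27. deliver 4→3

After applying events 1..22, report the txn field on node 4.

after 1 — timeout(0): n0:coor/t1/[-]
after 2 — deliver 0→4: n4:part/t1/[-]
after 3 — deliver 4→0: ·
after 4 — deliver 0→1: n1:part/t1/[-]
after 5 — deliver 1→0: ·
after 6 — crash(4): n4:✗part/t1/[-]
after 7 — recover(4): n4:part/t1/[-]
after 8 — crash(2): n2:✗part/t0/[-]
after 9 — propose(0,'r'): n0:coor/t2/[-]
after 10 — deliver 0→4: n4:part/t2/[-]
after 11 — deliver 4→0: ·
after 12 — deliver 0→1: n1:part/t2/[-]
after 13 — deliver 1→0: ·
after 14 — timeout(0): n0:coor/t3/[-]
after 15 — recover(2): n2:part/t0/[-]
after 16 — deliver 4→3: ·
after 17 — timeout(0): n0:coor/t4/[-]
after 18 — deliver 0→1: n1:part/t3/[-]
after 19 — crash(4): n4:✗part/t2/[-]
after 20 — propose(0,'p'): n0:coor/t5/[-]
after 21 — propose(0,'y'): n0:coor/t6/[-]
after 22 — deliver 0→4: ·

2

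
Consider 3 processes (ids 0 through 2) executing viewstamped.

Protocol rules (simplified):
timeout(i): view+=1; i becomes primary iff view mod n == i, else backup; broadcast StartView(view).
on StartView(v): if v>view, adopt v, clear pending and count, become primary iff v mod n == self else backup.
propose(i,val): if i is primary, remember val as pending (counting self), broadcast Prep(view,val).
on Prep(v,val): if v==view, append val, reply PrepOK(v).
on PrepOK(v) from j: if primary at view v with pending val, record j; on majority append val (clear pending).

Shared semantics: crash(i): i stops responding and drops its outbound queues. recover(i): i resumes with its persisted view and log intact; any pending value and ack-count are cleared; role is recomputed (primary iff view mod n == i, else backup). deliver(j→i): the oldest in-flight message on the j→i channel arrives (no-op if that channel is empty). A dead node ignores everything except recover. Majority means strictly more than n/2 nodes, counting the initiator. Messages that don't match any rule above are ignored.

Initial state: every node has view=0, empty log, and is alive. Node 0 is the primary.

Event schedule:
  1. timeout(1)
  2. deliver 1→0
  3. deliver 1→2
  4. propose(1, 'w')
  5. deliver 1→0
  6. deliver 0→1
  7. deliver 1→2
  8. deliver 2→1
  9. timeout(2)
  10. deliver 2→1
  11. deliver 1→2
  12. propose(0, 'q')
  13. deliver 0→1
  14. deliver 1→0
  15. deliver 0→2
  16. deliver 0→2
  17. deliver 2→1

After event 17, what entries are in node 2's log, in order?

after 1 — timeout(1): n1:prim/v1/[-]
after 2 — deliver 1→0: n0:back/v1/[-]
after 3 — deliver 1→2: n2:back/v1/[-]
after 4 — propose(1,'w'): ·
after 5 — deliver 1→0: n0:back/v1/[w]
after 6 — deliver 0→1: n1:prim/v1/[w]
after 7 — deliver 1→2: n2:back/v1/[w]
after 8 — deliver 2→1: ·
after 9 — timeout(2): n2:prim/v2/[w]
after 10 — deliver 2→1: n1:back/v2/[w]
after 11 — deliver 1→2: ·
after 12 — propose(0,'q'): ·
after 13 — deliver 0→1: ·
after 14 — deliver 1→0: ·
after 15 — deliver 0→2: ·
after 16 — deliver 0→2: ·
after 17 — deliver 2→1: ·

w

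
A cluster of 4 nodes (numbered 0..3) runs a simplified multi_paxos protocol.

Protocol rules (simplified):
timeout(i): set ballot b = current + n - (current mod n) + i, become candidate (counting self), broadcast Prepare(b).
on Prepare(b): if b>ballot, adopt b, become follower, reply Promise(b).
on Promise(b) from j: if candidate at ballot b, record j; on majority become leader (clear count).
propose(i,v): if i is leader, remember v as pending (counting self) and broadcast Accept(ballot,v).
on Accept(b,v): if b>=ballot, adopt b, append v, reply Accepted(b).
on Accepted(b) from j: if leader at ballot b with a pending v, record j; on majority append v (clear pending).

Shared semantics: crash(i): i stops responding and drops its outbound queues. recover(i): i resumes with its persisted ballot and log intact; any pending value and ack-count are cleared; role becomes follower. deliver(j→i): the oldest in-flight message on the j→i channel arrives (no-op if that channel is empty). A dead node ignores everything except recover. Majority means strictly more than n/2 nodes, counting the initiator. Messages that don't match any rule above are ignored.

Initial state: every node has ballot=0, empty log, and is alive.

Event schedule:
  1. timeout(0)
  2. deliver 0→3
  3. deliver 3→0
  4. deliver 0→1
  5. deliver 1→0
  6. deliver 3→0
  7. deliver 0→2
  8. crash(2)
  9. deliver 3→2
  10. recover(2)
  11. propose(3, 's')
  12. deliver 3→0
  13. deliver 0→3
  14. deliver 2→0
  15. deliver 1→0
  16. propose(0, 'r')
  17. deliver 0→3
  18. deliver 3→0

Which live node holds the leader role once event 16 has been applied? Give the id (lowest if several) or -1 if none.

step 1 timeout(0): 0={cand,b=4,log=-}
step 2 deliver 0→3: 3={foll,b=4,log=-}
step 3 deliver 3→0: —
step 4 deliver 0→1: 1={foll,b=4,log=-}
step 5 deliver 1→0: 0={lead,b=4,log=-}
step 6 deliver 3→0: —
step 7 deliver 0→2: 2={foll,b=4,log=-}
step 8 crash(2): 2={✗foll,b=4,log=-}
step 9 deliver 3→2: —
step 10 recover(2): 2={foll,b=4,log=-}
step 11 propose(3,'s'): —
step 12 deliver 3→0: —
step 13 deliver 0→3: —
step 14 deliver 2→0: —
step 15 deliver 1→0: —
step 16 propose(0,'r'): —

0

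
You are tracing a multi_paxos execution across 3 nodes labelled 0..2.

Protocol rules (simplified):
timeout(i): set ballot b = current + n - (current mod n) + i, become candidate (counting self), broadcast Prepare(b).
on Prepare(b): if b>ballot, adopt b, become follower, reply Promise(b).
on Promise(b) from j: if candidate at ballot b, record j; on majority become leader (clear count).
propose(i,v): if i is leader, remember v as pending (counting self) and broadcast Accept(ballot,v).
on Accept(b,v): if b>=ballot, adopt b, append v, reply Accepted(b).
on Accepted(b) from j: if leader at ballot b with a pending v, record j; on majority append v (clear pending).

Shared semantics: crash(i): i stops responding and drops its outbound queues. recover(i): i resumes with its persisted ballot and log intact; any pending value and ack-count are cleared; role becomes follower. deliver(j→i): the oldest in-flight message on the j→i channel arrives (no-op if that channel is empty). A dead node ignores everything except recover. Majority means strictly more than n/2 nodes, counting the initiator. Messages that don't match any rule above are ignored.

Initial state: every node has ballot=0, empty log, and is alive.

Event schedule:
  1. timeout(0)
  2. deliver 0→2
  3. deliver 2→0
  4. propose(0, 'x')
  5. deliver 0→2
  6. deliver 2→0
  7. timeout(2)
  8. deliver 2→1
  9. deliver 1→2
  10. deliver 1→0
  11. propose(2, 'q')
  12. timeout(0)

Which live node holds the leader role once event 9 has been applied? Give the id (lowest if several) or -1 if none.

[1] timeout(0) → N0(cand b3 [-])
[2] deliver 0→2 → N2(foll b3 [-])
[3] deliver 2→0 → N0(lead b3 [-])
[4] propose(0,'x') → ∅
[5] deliver 0→2 → N2(foll b3 [x])
[6] deliver 2→0 → N0(lead b3 [x])
[7] timeout(2) → N2(cand b8 [x])
[8] deliver 2→1 → N1(foll b8 [-])
[9] deliver 1→2 → N2(lead b8 [x])

0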